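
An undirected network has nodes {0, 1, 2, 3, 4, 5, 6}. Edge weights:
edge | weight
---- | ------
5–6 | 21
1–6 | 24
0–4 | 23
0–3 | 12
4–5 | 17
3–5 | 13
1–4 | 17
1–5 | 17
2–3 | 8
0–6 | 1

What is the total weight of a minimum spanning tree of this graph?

Prim's algorithm from 0:
Step 1: cheapest edge leaving the tree is 0–6 (1); add 6.
Step 2: cheapest edge leaving the tree is 0–3 (12); add 3.
Step 3: cheapest edge leaving the tree is 2–3 (8); add 2.
Step 4: cheapest edge leaving the tree is 3–5 (13); add 5.
Step 5: cheapest edge leaving the tree is 1–5 (17); add 1.
Step 6: cheapest edge leaving the tree is 1–4 (17); add 4.
MST edges: 0–6, 0–3, 2–3, 3–5, 1–5, 1–4; total weight 1+12+8+13+17+17 = 68.

68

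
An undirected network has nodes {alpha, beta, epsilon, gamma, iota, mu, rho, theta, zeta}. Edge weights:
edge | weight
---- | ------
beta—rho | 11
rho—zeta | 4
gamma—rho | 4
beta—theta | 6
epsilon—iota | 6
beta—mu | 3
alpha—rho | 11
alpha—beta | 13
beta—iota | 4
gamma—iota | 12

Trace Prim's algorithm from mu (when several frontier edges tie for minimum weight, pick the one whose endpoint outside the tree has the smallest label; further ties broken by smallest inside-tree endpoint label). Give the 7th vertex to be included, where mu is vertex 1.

Grow the tree from mu using Prim:
Step 1: cheapest edge leaving the tree is beta—mu (3); add beta.
Step 2: cheapest edge leaving the tree is beta—iota (4); add iota.
Step 3: cheapest edge leaving the tree is epsilon—iota (6); add epsilon.
Step 4: cheapest edge leaving the tree is beta—theta (6); add theta.
Step 5: cheapest edge leaving the tree is beta—rho (11); add rho.
Step 6: cheapest edge leaving the tree is gamma—rho (4); add gamma.
Step 7: cheapest edge leaving the tree is rho—zeta (4); add zeta.
Step 8: cheapest edge leaving the tree is alpha—rho (11); add alpha.
Vertex order: mu, beta, iota, epsilon, theta, rho, gamma, zeta, alpha. The 7th vertex is gamma.

gamma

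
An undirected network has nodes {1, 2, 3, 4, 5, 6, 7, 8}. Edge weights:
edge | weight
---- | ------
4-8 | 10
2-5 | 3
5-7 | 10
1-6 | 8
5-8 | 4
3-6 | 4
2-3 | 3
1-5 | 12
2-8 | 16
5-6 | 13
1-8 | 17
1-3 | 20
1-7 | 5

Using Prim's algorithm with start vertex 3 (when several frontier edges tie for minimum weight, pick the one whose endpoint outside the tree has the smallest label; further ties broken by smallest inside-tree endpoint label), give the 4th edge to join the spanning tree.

Prim's algorithm from 3:
Step 1: frontier [2-3 3, 3-6 4, 1-3 20] → take 2-3 (3); add 2.
Step 2: frontier [2-5 3, 2-8 16, 3-6 4, 1-3 20] → take 2-5 (3); add 5.
Step 3: frontier [2-8 16, 3-6 4, 1-3 20, 5-8 4, 5-7 10, 1-5 12, 5-6 13] → take 3-6 (4); add 6.
Step 4: frontier [2-8 16, 1-3 20, 5-8 4, 5-7 10, 1-5 12, 1-6 8] → take 5-8 (4); add 8.
Step 5: frontier [1-3 20, 5-7 10, 1-5 12, 1-6 8, 4-8 10, 1-8 17] → take 1-6 (8); add 1.
Step 6: frontier [1-7 5, 5-7 10, 4-8 10] → take 1-7 (5); add 7.
Step 7: frontier [4-8 10] → take 4-8 (10); add 4.
The 4th edge added is 5-8.

5-8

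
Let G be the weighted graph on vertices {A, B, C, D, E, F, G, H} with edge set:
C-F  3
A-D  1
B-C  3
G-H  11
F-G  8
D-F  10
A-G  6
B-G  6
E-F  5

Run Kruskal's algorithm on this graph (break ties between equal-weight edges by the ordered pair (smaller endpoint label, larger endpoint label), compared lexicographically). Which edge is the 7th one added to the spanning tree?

Kruskal: consider edges lightest-first.
A-D (1): add — endpoints in different components.
B-C (3): add — endpoints in different components.
C-F (3): add — endpoints in different components.
E-F (5): add — endpoints in different components.
A-G (6): add — endpoints in different components.
B-G (6): add — endpoints in different components.
F-G (8): skip — F and G already connected.
D-F (10): skip — D and F already connected.
G-H (11): add — endpoints in different components.
The 7th edge added is G-H.

G-H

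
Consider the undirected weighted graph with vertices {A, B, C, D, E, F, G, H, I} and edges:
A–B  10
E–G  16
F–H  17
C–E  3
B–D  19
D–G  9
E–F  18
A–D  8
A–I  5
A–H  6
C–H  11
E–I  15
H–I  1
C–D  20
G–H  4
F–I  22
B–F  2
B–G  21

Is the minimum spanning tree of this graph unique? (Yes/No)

Yes

Sort edges by weight, then run Kruskal:
H–I (1): add — endpoints in different components.
B–F (2): add — endpoints in different components.
C–E (3): add — endpoints in different components.
G–H (4): add — endpoints in different components.
A–I (5): add — endpoints in different components.
A–H (6): skip — A and H already connected.
A–D (8): add — endpoints in different components.
D–G (9): skip — D and G already connected.
A–B (10): add — endpoints in different components.
C–H (11): add — endpoints in different components.
Every non-tree edge has weight strictly greater than the heaviest edge on the tree path between its endpoints, so the MST is unique.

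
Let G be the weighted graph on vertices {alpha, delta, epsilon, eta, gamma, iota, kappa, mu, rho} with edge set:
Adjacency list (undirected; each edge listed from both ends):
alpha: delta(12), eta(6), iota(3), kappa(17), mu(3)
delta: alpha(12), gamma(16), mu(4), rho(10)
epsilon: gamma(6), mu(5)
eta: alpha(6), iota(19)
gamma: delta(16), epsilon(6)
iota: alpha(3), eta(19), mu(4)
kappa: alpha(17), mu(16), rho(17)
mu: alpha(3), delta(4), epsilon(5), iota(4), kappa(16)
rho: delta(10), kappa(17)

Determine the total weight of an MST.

53

Sort edges by weight, then run Kruskal:
alpha—iota (3): add — endpoints in different components.
alpha—mu (3): add — endpoints in different components.
delta—mu (4): add — endpoints in different components.
iota—mu (4): skip — iota and mu already connected.
epsilon—mu (5): add — endpoints in different components.
alpha—eta (6): add — endpoints in different components.
epsilon—gamma (6): add — endpoints in different components.
delta—rho (10): add — endpoints in different components.
alpha—delta (12): skip — alpha and delta already connected.
delta—gamma (16): skip — gamma and delta already connected.
kappa—mu (16): add — endpoints in different components.
MST edges: alpha—iota, alpha—mu, delta—mu, epsilon—mu, alpha—eta, epsilon—gamma, delta—rho, kappa—mu; total weight 3+3+4+5+6+6+10+16 = 53.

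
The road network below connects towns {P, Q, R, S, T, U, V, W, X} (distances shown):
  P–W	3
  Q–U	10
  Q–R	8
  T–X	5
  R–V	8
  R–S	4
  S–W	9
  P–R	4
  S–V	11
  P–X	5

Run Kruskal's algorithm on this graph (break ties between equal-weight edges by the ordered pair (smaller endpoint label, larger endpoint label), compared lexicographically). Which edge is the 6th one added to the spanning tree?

Kruskal's algorithm — process edges by increasing weight (ties by edge label):
P–W (3): add — endpoints in different components.
P–R (4): add — endpoints in different components.
R–S (4): add — endpoints in different components.
P–X (5): add — endpoints in different components.
T–X (5): add — endpoints in different components.
Q–R (8): add — endpoints in different components.
R–V (8): add — endpoints in different components.
S–W (9): skip — S and W already connected.
Q–U (10): add — endpoints in different components.
The 6th edge added is Q–R.

Q-R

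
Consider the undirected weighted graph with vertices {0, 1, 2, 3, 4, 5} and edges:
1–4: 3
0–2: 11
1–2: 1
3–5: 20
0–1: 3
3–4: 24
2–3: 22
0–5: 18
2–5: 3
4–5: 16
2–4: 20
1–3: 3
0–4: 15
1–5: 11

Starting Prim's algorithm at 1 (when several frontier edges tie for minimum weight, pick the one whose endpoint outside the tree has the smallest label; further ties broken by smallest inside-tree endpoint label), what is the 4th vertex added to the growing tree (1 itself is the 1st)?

3

Prim's algorithm from 1:
Step 1: cheapest edge leaving the tree is 1–2 (1); add 2.
Step 2: cheapest edge leaving the tree is 0–1 (3); add 0.
Step 3: cheapest edge leaving the tree is 1–3 (3); add 3.
Step 4: cheapest edge leaving the tree is 1–4 (3); add 4.
Step 5: cheapest edge leaving the tree is 2–5 (3); add 5.
Vertex order: 1, 2, 0, 3, 4, 5. The 4th vertex is 3.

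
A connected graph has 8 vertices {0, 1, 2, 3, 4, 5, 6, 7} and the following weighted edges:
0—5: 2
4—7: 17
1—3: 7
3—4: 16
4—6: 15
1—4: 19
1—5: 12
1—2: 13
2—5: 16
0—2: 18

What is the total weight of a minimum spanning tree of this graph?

82

Prim's algorithm from 7:
Step 1: frontier [4—7 17] → take 4—7 (17); add 4.
Step 2: frontier [4—6 15, 3—4 16, 1—4 19] → take 4—6 (15); add 6.
Step 3: frontier [3—4 16, 1—4 19] → take 3—4 (16); add 3.
Step 4: frontier [1—3 7, 1—4 19] → take 1—3 (7); add 1.
Step 5: frontier [1—5 12, 1—2 13] → take 1—5 (12); add 5.
Step 6: frontier [1—2 13, 0—5 2, 2—5 16] → take 0—5 (2); add 0.
Step 7: frontier [0—2 18, 1—2 13, 2—5 16] → take 1—2 (13); add 2.
MST edges: 4—7, 4—6, 3—4, 1—3, 1—5, 0—5, 1—2; total weight 17+15+16+7+12+2+13 = 82.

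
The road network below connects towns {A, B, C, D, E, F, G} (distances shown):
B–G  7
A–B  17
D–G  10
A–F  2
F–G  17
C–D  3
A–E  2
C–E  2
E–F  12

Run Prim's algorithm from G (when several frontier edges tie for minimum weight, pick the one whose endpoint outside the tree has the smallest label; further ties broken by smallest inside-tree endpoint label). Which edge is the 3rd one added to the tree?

C-D

Prim's algorithm from G:
Step 1: frontier [B–G 7, D–G 10, F–G 17] → take B–G (7); add B.
Step 2: frontier [A–B 17, D–G 10, F–G 17] → take D–G (10); add D.
Step 3: frontier [A–B 17, C–D 3, F–G 17] → take C–D (3); add C.
Step 4: frontier [A–B 17, C–E 2, F–G 17] → take C–E (2); add E.
Step 5: frontier [A–B 17, A–E 2, E–F 12, F–G 17] → take A–E (2); add A.
Step 6: frontier [A–F 2, E–F 12, F–G 17] → take A–F (2); add F.
The 3rd edge added is C–D.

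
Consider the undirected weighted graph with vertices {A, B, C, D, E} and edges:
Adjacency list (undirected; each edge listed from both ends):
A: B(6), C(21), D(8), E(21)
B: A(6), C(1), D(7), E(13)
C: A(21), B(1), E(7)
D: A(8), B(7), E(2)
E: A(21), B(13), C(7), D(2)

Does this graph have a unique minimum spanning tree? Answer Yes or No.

Sort edges by weight, then run Kruskal:
B-C (1): add — endpoints in different components.
D-E (2): add — endpoints in different components.
A-B (6): add — endpoints in different components.
B-D (7): add — endpoints in different components.
Non-tree edge C-E has weight 7, equal to the heaviest edge on its tree cycle — swapping gives another MST of the same weight. Not unique.

No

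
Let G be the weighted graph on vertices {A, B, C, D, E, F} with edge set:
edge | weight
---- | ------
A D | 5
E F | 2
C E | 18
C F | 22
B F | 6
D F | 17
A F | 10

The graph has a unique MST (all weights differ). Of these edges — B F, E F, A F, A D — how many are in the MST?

4

Kruskal: consider edges lightest-first.
E F (2): add. Components now {A} {B} {C} {D} {E,F}
A D (5): add. Components now {A,D} {B} {C} {E,F}
B F (6): add. Components now {A,D} {B,E,F} {C}
A F (10): add. Components now {A,B,D,E,F} {C}
D F (17): skip — D and F already connected.
C E (18): add. Components now {A,B,C,D,E,F}
MST edge set: {E F, A D, B F, A F, C E}.
Of the listed edges, {B F, E F, A F, A D} are in the MST → 4.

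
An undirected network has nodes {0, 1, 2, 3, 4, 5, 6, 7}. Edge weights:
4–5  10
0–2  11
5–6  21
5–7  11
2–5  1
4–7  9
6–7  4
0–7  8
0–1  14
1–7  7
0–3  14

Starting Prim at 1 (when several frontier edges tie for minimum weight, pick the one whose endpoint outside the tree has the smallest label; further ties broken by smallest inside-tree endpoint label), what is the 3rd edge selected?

Grow the tree from 1 using Prim:
Step 1: cheapest edge leaving the tree is 1–7 (7); add 7.
Step 2: cheapest edge leaving the tree is 6–7 (4); add 6.
Step 3: cheapest edge leaving the tree is 0–7 (8); add 0.
Step 4: cheapest edge leaving the tree is 4–7 (9); add 4.
Step 5: cheapest edge leaving the tree is 4–5 (10); add 5.
Step 6: cheapest edge leaving the tree is 2–5 (1); add 2.
Step 7: cheapest edge leaving the tree is 0–3 (14); add 3.
The 3rd edge added is 0–7.

0-7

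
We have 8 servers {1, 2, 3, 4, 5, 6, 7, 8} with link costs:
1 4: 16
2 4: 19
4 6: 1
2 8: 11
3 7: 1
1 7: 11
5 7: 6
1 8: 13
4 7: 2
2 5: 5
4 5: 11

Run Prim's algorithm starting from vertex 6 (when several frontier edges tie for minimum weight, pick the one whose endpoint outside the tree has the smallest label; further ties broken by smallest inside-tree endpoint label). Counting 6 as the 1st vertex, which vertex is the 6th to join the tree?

Prim, starting at 6.
Step 1: cheapest edge leaving the tree is 4 6 (1); add 4.
Step 2: cheapest edge leaving the tree is 4 7 (2); add 7.
Step 3: cheapest edge leaving the tree is 3 7 (1); add 3.
Step 4: cheapest edge leaving the tree is 5 7 (6); add 5.
Step 5: cheapest edge leaving the tree is 2 5 (5); add 2.
Step 6: cheapest edge leaving the tree is 1 7 (11); add 1.
Step 7: cheapest edge leaving the tree is 2 8 (11); add 8.
Vertex order: 6, 4, 7, 3, 5, 2, 1, 8. The 6th vertex is 2.

2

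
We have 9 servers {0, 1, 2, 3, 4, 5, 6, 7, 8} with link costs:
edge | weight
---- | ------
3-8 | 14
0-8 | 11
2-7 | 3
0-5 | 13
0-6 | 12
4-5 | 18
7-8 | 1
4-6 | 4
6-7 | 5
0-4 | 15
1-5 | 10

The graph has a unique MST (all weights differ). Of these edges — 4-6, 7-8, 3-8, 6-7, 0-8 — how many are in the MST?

5

Kruskal's algorithm — process edges by increasing weight (ties by edge label):
7-8 (1): add — endpoints in different components.
2-7 (3): add — endpoints in different components.
4-6 (4): add — endpoints in different components.
6-7 (5): add — endpoints in different components.
1-5 (10): add — endpoints in different components.
0-8 (11): add — endpoints in different components.
0-6 (12): skip — 0 and 6 already connected.
0-5 (13): add — endpoints in different components.
3-8 (14): add — endpoints in different components.
MST edge set: {7-8, 2-7, 4-6, 6-7, 1-5, 0-8, 0-5, 3-8}.
Of the listed edges, {4-6, 7-8, 3-8, 6-7, 0-8} are in the MST → 5.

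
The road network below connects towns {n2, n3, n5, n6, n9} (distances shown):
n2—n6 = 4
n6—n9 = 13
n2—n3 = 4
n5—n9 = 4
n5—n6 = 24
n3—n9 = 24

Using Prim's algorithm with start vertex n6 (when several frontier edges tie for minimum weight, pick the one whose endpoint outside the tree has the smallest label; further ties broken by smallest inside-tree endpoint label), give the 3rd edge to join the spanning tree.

Prim, starting at n6.
Step 1: cheapest edge leaving the tree is n2—n6 (4); add n2.
Step 2: cheapest edge leaving the tree is n2—n3 (4); add n3.
Step 3: cheapest edge leaving the tree is n6—n9 (13); add n9.
Step 4: cheapest edge leaving the tree is n5—n9 (4); add n5.
The 3rd edge added is n6—n9.

n6-n9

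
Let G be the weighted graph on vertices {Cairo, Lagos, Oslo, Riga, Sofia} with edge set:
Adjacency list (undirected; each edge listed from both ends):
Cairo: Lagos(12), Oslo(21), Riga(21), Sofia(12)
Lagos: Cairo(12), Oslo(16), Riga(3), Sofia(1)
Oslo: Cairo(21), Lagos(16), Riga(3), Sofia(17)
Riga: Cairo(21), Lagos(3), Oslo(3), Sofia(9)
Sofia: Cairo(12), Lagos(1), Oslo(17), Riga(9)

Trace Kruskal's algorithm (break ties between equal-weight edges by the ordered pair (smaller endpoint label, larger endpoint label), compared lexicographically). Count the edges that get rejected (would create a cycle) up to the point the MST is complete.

Kruskal: consider edges lightest-first.
Lagos—Sofia (1): add — endpoints in different components.
Lagos—Riga (3): add — endpoints in different components.
Oslo—Riga (3): add — endpoints in different components.
Riga—Sofia (9): skip — Sofia and Riga already connected.
Cairo—Lagos (12): add — endpoints in different components.
Edges rejected before the tree was complete: 1.

1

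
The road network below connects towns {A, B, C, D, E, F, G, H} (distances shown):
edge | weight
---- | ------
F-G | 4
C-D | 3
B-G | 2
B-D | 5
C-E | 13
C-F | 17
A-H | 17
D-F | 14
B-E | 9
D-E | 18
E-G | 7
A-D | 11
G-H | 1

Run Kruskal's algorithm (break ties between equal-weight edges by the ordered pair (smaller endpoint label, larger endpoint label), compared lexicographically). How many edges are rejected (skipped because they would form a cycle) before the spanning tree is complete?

Sort edges by weight, then run Kruskal:
G-H (1): add — endpoints in different components.
B-G (2): add — endpoints in different components.
C-D (3): add — endpoints in different components.
F-G (4): add — endpoints in different components.
B-D (5): add — endpoints in different components.
E-G (7): add — endpoints in different components.
B-E (9): skip — B and E already connected.
A-D (11): add — endpoints in different components.
Edges rejected before the tree was complete: 1.

1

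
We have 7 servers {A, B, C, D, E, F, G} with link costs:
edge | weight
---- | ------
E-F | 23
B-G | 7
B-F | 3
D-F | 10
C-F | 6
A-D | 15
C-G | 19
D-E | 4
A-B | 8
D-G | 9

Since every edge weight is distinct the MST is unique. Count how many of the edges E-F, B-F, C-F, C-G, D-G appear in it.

3

Kruskal: consider edges lightest-first.
B-F (3): add — endpoints in different components.
D-E (4): add — endpoints in different components.
C-F (6): add — endpoints in different components.
B-G (7): add — endpoints in different components.
A-B (8): add — endpoints in different components.
D-G (9): add — endpoints in different components.
MST edge set: {B-F, D-E, C-F, B-G, A-B, D-G}.
Of the listed edges, {B-F, C-F, D-G} are in the MST → 3.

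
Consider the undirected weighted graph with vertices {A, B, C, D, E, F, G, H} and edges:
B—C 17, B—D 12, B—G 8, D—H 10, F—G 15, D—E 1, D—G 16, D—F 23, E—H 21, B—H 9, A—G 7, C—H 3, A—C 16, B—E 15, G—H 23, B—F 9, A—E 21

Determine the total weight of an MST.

Sort edges by weight, then run Kruskal:
D—E (1): add — endpoints in different components.
C—H (3): add — endpoints in different components.
A—G (7): add — endpoints in different components.
B—G (8): add — endpoints in different components.
B—F (9): add — endpoints in different components.
B—H (9): add — endpoints in different components.
D—H (10): add — endpoints in different components.
MST edges: D—E, C—H, A—G, B—G, B—F, B—H, D—H; total weight 1+3+7+8+9+9+10 = 47.

47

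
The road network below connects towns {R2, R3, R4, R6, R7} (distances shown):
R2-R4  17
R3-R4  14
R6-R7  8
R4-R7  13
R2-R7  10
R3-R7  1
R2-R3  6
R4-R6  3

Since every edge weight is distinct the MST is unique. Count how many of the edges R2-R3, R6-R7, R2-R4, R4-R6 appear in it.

3

Kruskal's algorithm — process edges by increasing weight (ties by edge label):
R3-R7 (1): add — endpoints in different components.
R4-R6 (3): add — endpoints in different components.
R2-R3 (6): add — endpoints in different components.
R6-R7 (8): add — endpoints in different components.
MST edge set: {R3-R7, R4-R6, R2-R3, R6-R7}.
Of the listed edges, {R2-R3, R6-R7, R4-R6} are in the MST → 3.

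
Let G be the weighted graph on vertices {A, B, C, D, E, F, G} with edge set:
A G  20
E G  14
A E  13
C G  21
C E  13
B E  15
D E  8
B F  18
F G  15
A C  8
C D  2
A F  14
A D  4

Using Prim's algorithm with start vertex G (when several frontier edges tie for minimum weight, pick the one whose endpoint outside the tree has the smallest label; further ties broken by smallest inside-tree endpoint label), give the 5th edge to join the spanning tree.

Prim's algorithm from G:
Step 1: frontier [E G 14, F G 15, A G 20, C G 21] → take E G (14); add E.
Step 2: frontier [D E 8, A E 13, C E 13, B E 15, F G 15, A G 20, C G 21] → take D E (8); add D.
Step 3: frontier [C D 2, A D 4, A E 13, C E 13, B E 15, F G 15, A G 20, C G 21] → take C D (2); add C.
Step 4: frontier [A C 8, A D 4, A E 13, B E 15, F G 15, A G 20] → take A D (4); add A.
Step 5: frontier [A F 14, B E 15, F G 15] → take A F (14); add F.
Step 6: frontier [B E 15, B F 18] → take B E (15); add B.
The 5th edge added is A F.

A-F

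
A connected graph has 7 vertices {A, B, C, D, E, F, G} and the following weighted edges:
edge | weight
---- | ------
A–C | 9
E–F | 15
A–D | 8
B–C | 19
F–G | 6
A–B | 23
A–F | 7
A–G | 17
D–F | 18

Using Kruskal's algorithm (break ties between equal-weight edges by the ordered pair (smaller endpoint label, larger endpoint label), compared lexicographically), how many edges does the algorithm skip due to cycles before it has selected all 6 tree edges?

2

Kruskal: consider edges lightest-first.
F–G (6): add. Components now {A} {B} {C} {D} {E} {F,G}
A–F (7): add. Components now {A,F,G} {B} {C} {D} {E}
A–D (8): add. Components now {A,D,F,G} {B} {C} {E}
A–C (9): add. Components now {A,C,D,F,G} {B} {E}
E–F (15): add. Components now {A,C,D,E,F,G} {B}
A–G (17): skip — A and G already connected.
D–F (18): skip — D and F already connected.
B–C (19): add. Components now {A,B,C,D,E,F,G}
Edges rejected before the tree was complete: 2.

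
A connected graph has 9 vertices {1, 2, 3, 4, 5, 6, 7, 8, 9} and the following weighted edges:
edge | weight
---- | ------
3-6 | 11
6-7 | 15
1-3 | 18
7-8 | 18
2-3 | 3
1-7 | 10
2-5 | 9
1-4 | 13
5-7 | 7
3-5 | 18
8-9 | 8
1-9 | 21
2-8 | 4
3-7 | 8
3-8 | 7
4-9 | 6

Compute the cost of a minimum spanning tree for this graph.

57

Kruskal's algorithm — process edges by increasing weight (ties by edge label):
2-3 (3): add — endpoints in different components.
2-8 (4): add — endpoints in different components.
4-9 (6): add — endpoints in different components.
3-8 (7): skip — 3 and 8 already connected.
5-7 (7): add — endpoints in different components.
3-7 (8): add — endpoints in different components.
8-9 (8): add — endpoints in different components.
2-5 (9): skip — 2 and 5 already connected.
1-7 (10): add — endpoints in different components.
3-6 (11): add — endpoints in different components.
MST edges: 2-3, 2-8, 4-9, 5-7, 3-7, 8-9, 1-7, 3-6; total weight 3+4+6+7+8+8+10+11 = 57.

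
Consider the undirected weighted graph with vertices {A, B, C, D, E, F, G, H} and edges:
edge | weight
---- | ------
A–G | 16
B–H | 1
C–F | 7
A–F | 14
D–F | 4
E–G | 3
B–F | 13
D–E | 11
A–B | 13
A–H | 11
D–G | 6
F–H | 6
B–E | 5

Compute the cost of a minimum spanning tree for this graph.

37

Kruskal: consider edges lightest-first.
B–H (1): add — endpoints in different components.
E–G (3): add — endpoints in different components.
D–F (4): add — endpoints in different components.
B–E (5): add — endpoints in different components.
D–G (6): add — endpoints in different components.
F–H (6): skip — F and H already connected.
C–F (7): add — endpoints in different components.
A–H (11): add — endpoints in different components.
MST edges: B–H, E–G, D–F, B–E, D–G, C–F, A–H; total weight 1+3+4+5+6+7+11 = 37.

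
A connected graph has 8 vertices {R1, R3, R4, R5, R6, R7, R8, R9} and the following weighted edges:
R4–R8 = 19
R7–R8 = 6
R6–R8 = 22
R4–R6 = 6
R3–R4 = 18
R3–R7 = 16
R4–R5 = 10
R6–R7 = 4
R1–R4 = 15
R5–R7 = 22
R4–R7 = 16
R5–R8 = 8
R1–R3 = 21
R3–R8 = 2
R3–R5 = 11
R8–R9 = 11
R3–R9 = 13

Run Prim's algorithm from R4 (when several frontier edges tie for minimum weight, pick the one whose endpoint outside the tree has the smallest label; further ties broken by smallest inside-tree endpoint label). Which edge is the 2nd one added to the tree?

Prim, starting at R4.
Step 1: cheapest edge leaving the tree is R4–R6 (6); add R6.
Step 2: cheapest edge leaving the tree is R6–R7 (4); add R7.
Step 3: cheapest edge leaving the tree is R7–R8 (6); add R8.
Step 4: cheapest edge leaving the tree is R3–R8 (2); add R3.
Step 5: cheapest edge leaving the tree is R5–R8 (8); add R5.
Step 6: cheapest edge leaving the tree is R8–R9 (11); add R9.
Step 7: cheapest edge leaving the tree is R1–R4 (15); add R1.
The 2nd edge added is R6–R7.

R6-R7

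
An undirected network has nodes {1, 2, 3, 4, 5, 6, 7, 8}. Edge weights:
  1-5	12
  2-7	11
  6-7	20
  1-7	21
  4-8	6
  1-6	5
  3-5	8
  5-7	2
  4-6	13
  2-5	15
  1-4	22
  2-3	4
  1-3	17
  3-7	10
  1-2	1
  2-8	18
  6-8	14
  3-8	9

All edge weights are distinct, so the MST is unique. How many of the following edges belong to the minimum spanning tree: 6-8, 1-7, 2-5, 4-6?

Kruskal: consider edges lightest-first.
1-2 (1): add — endpoints in different components.
5-7 (2): add — endpoints in different components.
2-3 (4): add — endpoints in different components.
1-6 (5): add — endpoints in different components.
4-8 (6): add — endpoints in different components.
3-5 (8): add — endpoints in different components.
3-8 (9): add — endpoints in different components.
MST edge set: {1-2, 5-7, 2-3, 1-6, 4-8, 3-5, 3-8}.
Of the listed edges, {} are in the MST → 0.

0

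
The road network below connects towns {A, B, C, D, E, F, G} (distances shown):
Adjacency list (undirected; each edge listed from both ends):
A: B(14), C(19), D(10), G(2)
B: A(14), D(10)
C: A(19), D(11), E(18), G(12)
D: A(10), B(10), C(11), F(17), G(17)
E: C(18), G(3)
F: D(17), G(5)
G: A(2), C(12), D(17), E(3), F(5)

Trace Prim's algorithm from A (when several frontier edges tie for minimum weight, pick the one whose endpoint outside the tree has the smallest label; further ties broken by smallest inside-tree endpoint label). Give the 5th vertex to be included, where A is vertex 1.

Grow the tree from A using Prim:
Step 1: frontier [A—G 2, A—D 10, A—B 14, A—C 19] → take A—G (2); add G.
Step 2: frontier [A—D 10, A—B 14, A—C 19, E—G 3, F—G 5, C—G 12, D—G 17] → take E—G (3); add E.
Step 3: frontier [A—D 10, A—B 14, A—C 19, C—E 18, F—G 5, C—G 12, D—G 17] → take F—G (5); add F.
Step 4: frontier [A—D 10, A—B 14, A—C 19, C—E 18, D—F 17, C—G 12, D—G 17] → take A—D (10); add D.
Step 5: frontier [A—B 14, A—C 19, B—D 10, C—D 11, C—E 18, C—G 12] → take B—D (10); add B.
Step 6: frontier [A—C 19, C—D 11, C—E 18, C—G 12] → take C—D (11); add C.
Vertex order: A, G, E, F, D, B, C. The 5th vertex is D.

D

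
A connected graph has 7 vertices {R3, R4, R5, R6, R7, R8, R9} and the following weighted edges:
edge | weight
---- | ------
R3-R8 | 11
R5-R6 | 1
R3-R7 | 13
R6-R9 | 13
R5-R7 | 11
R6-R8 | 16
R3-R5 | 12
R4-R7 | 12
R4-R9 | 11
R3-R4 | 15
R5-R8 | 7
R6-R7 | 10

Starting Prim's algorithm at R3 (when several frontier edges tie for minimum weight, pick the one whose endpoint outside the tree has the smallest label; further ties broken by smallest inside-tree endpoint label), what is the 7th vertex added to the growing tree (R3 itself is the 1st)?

Grow the tree from R3 using Prim:
Step 1: frontier [R3-R8 11, R3-R5 12, R3-R7 13, R3-R4 15] → take R3-R8 (11); add R8.
Step 2: frontier [R3-R5 12, R3-R7 13, R3-R4 15, R5-R8 7, R6-R8 16] → take R5-R8 (7); add R5.
Step 3: frontier [R3-R7 13, R3-R4 15, R5-R6 1, R5-R7 11, R6-R8 16] → take R5-R6 (1); add R6.
Step 4: frontier [R3-R7 13, R3-R4 15, R5-R7 11, R6-R7 10, R6-R9 13] → take R6-R7 (10); add R7.
Step 5: frontier [R3-R4 15, R6-R9 13, R4-R7 12] → take R4-R7 (12); add R4.
Step 6: frontier [R4-R9 11, R6-R9 13] → take R4-R9 (11); add R9.
Vertex order: R3, R8, R5, R6, R7, R4, R9. The 7th vertex is R9.

R9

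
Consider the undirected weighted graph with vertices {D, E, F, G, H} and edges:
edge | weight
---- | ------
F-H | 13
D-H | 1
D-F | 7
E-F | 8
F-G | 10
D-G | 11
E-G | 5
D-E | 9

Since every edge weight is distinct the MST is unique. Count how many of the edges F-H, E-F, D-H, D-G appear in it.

2

Sort edges by weight, then run Kruskal:
D-H (1): add. Components now {D,H} {E} {F} {G}
E-G (5): add. Components now {D,H} {E,G} {F}
D-F (7): add. Components now {D,F,H} {E,G}
E-F (8): add. Components now {D,E,F,G,H}
MST edge set: {D-H, E-G, D-F, E-F}.
Of the listed edges, {E-F, D-H} are in the MST → 2.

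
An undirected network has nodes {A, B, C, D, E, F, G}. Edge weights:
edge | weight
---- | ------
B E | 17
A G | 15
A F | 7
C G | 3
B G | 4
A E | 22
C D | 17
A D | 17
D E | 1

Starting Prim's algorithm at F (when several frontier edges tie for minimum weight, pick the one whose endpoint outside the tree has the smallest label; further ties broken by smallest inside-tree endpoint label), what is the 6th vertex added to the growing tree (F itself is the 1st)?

D

Prim, starting at F.
Step 1: cheapest edge leaving the tree is A F (7); add A.
Step 2: cheapest edge leaving the tree is A G (15); add G.
Step 3: cheapest edge leaving the tree is C G (3); add C.
Step 4: cheapest edge leaving the tree is B G (4); add B.
Step 5: cheapest edge leaving the tree is A D (17); add D.
Step 6: cheapest edge leaving the tree is D E (1); add E.
Vertex order: F, A, G, C, B, D, E. The 6th vertex is D.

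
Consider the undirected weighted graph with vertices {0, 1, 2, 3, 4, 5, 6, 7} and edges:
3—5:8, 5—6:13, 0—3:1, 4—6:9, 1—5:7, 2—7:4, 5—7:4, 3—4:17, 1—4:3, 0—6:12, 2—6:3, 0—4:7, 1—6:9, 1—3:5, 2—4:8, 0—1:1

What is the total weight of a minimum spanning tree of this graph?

23

Sort edges by weight, then run Kruskal:
0—1 (1): add — endpoints in different components.
0—3 (1): add — endpoints in different components.
1—4 (3): add — endpoints in different components.
2—6 (3): add — endpoints in different components.
2—7 (4): add — endpoints in different components.
5—7 (4): add — endpoints in different components.
1—3 (5): skip — 1 and 3 already connected.
0—4 (7): skip — 0 and 4 already connected.
1—5 (7): add — endpoints in different components.
MST edges: 0—1, 0—3, 1—4, 2—6, 2—7, 5—7, 1—5; total weight 1+1+3+3+4+4+7 = 23.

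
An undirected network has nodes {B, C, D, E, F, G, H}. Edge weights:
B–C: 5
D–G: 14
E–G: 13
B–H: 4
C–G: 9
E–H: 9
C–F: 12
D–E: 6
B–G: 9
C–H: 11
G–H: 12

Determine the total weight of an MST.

45

Kruskal's algorithm — process edges by increasing weight (ties by edge label):
B–H (4): add. Components now {B,H} {C} {D} {E} {F} {G}
B–C (5): add. Components now {B,C,H} {D} {E} {F} {G}
D–E (6): add. Components now {B,C,H} {D,E} {F} {G}
B–G (9): add. Components now {B,C,G,H} {D,E} {F}
C–G (9): skip — C and G already connected.
E–H (9): add. Components now {B,C,D,E,G,H} {F}
C–H (11): skip — C and H already connected.
C–F (12): add. Components now {B,C,D,E,F,G,H}
MST edges: B–H, B–C, D–E, B–G, E–H, C–F; total weight 4+5+6+9+9+12 = 45.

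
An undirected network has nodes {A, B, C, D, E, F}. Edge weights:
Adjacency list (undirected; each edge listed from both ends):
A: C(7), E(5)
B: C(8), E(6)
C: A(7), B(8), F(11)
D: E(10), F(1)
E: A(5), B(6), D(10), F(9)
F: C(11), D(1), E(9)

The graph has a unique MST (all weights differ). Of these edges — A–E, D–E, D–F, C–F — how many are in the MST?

2

Sort edges by weight, then run Kruskal:
D–F (1): add — endpoints in different components.
A–E (5): add — endpoints in different components.
B–E (6): add — endpoints in different components.
A–C (7): add — endpoints in different components.
B–C (8): skip — B and C already connected.
E–F (9): add — endpoints in different components.
MST edge set: {D–F, A–E, B–E, A–C, E–F}.
Of the listed edges, {A–E, D–F} are in the MST → 2.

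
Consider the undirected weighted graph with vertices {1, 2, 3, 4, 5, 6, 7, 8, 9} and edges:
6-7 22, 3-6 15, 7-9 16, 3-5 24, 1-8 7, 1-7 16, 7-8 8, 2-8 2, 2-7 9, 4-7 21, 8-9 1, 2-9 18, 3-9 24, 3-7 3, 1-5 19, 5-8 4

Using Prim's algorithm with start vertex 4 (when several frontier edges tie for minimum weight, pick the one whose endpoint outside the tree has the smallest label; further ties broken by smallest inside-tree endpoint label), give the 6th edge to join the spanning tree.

5-8

Prim, starting at 4.
Step 1: cheapest edge leaving the tree is 4-7 (21); add 7.
Step 2: cheapest edge leaving the tree is 3-7 (3); add 3.
Step 3: cheapest edge leaving the tree is 7-8 (8); add 8.
Step 4: cheapest edge leaving the tree is 8-9 (1); add 9.
Step 5: cheapest edge leaving the tree is 2-8 (2); add 2.
Step 6: cheapest edge leaving the tree is 5-8 (4); add 5.
Step 7: cheapest edge leaving the tree is 1-8 (7); add 1.
Step 8: cheapest edge leaving the tree is 3-6 (15); add 6.
The 6th edge added is 5-8.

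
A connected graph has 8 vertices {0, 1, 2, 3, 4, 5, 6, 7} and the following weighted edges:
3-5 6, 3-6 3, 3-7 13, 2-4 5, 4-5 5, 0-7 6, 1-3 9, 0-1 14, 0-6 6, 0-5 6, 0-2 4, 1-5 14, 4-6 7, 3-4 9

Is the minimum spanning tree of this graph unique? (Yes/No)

Sort edges by weight, then run Kruskal:
3-6 (3): add — endpoints in different components.
0-2 (4): add — endpoints in different components.
2-4 (5): add — endpoints in different components.
4-5 (5): add — endpoints in different components.
0-5 (6): skip — 0 and 5 already connected.
0-6 (6): add — endpoints in different components.
0-7 (6): add — endpoints in different components.
3-5 (6): skip — 3 and 5 already connected.
4-6 (7): skip — 4 and 6 already connected.
1-3 (9): add — endpoints in different components.
Non-tree edge 3-5 has weight 6, equal to the heaviest edge on its tree cycle — swapping gives another MST of the same weight. Not unique.

No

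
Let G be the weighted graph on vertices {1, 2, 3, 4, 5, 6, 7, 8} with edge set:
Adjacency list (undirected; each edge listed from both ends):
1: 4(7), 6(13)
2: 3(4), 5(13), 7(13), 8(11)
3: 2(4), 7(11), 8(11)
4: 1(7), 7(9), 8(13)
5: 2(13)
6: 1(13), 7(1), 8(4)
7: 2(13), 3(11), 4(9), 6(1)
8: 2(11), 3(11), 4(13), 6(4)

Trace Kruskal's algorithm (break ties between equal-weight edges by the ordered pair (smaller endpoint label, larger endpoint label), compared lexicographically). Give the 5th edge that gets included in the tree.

4-7

Sort edges by weight, then run Kruskal:
6-7 (1): add — endpoints in different components.
2-3 (4): add — endpoints in different components.
6-8 (4): add — endpoints in different components.
1-4 (7): add — endpoints in different components.
4-7 (9): add — endpoints in different components.
2-8 (11): add — endpoints in different components.
3-7 (11): skip — 3 and 7 already connected.
3-8 (11): skip — 3 and 8 already connected.
1-6 (13): skip — 1 and 6 already connected.
2-5 (13): add — endpoints in different components.
The 5th edge added is 4-7.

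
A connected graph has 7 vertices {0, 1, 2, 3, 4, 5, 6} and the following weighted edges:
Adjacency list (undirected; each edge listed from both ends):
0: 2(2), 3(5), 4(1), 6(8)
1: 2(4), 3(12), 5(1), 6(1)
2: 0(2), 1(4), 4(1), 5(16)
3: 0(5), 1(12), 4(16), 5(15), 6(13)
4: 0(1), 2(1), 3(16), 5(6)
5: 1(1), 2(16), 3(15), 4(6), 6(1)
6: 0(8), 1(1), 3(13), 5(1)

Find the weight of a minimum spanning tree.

13

Grow the tree from 3 using Prim:
Step 1: cheapest edge leaving the tree is 0-3 (5); add 0.
Step 2: cheapest edge leaving the tree is 0-4 (1); add 4.
Step 3: cheapest edge leaving the tree is 2-4 (1); add 2.
Step 4: cheapest edge leaving the tree is 1-2 (4); add 1.
Step 5: cheapest edge leaving the tree is 1-5 (1); add 5.
Step 6: cheapest edge leaving the tree is 1-6 (1); add 6.
MST edges: 0-3, 0-4, 2-4, 1-2, 1-5, 1-6; total weight 5+1+1+4+1+1 = 13.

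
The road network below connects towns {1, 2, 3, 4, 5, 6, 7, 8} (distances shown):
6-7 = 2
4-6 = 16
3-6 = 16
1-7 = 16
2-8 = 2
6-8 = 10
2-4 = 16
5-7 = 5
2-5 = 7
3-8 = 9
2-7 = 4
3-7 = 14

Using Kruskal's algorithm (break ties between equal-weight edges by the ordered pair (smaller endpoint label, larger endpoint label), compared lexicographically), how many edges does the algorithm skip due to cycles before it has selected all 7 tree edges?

3

Kruskal's algorithm — process edges by increasing weight (ties by edge label):
2-8 (2): add — endpoints in different components.
6-7 (2): add — endpoints in different components.
2-7 (4): add — endpoints in different components.
5-7 (5): add — endpoints in different components.
2-5 (7): skip — 2 and 5 already connected.
3-8 (9): add — endpoints in different components.
6-8 (10): skip — 6 and 8 already connected.
3-7 (14): skip — 3 and 7 already connected.
1-7 (16): add — endpoints in different components.
2-4 (16): add — endpoints in different components.
Edges rejected before the tree was complete: 3.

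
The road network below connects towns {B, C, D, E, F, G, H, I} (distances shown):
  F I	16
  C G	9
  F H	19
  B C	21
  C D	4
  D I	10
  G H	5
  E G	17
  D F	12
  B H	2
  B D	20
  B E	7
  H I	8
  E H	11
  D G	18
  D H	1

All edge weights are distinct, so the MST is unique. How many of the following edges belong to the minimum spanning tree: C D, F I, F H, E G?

1

Sort edges by weight, then run Kruskal:
D H (1): add — endpoints in different components.
B H (2): add — endpoints in different components.
C D (4): add — endpoints in different components.
G H (5): add — endpoints in different components.
B E (7): add — endpoints in different components.
H I (8): add — endpoints in different components.
C G (9): skip — C and G already connected.
D I (10): skip — D and I already connected.
E H (11): skip — E and H already connected.
D F (12): add — endpoints in different components.
MST edge set: {D H, B H, C D, G H, B E, H I, D F}.
Of the listed edges, {C D} are in the MST → 1.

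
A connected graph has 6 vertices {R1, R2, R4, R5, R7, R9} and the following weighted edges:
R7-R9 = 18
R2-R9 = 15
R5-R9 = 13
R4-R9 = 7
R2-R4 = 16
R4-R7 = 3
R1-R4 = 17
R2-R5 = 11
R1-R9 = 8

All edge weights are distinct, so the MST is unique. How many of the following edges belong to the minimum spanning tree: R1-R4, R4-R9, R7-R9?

Sort edges by weight, then run Kruskal:
R4-R7 (3): add. Components now {R5} {R4,R7} {R2} {R9} {R1}
R4-R9 (7): add. Components now {R5} {R4,R7,R9} {R2} {R1}
R1-R9 (8): add. Components now {R5} {R1,R4,R7,R9} {R2}
R2-R5 (11): add. Components now {R2,R5} {R1,R4,R7,R9}
R5-R9 (13): add. Components now {R1,R2,R4,R5,R7,R9}
MST edge set: {R4-R7, R4-R9, R1-R9, R2-R5, R5-R9}.
Of the listed edges, {R4-R9} are in the MST → 1.

1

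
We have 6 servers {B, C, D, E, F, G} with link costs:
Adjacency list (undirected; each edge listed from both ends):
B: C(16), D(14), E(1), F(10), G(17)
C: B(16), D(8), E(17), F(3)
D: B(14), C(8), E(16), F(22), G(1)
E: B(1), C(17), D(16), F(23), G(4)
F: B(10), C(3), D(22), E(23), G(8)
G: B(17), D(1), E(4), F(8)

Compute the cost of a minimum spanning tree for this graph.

Prim, starting at B.
Step 1: cheapest edge leaving the tree is B–E (1); add E.
Step 2: cheapest edge leaving the tree is E–G (4); add G.
Step 3: cheapest edge leaving the tree is D–G (1); add D.
Step 4: cheapest edge leaving the tree is C–D (8); add C.
Step 5: cheapest edge leaving the tree is C–F (3); add F.
MST edges: B–E, E–G, D–G, C–D, C–F; total weight 1+4+1+8+3 = 17.

17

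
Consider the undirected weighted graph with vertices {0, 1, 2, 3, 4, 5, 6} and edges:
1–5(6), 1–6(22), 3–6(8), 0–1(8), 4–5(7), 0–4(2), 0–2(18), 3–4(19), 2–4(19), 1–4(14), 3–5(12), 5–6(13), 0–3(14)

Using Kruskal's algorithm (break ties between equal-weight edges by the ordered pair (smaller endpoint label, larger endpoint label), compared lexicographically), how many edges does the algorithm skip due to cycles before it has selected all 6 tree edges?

4

Kruskal's algorithm — process edges by increasing weight (ties by edge label):
0–4 (2): add — endpoints in different components.
1–5 (6): add — endpoints in different components.
4–5 (7): add — endpoints in different components.
0–1 (8): skip — 0 and 1 already connected.
3–6 (8): add — endpoints in different components.
3–5 (12): add — endpoints in different components.
5–6 (13): skip — 5 and 6 already connected.
0–3 (14): skip — 0 and 3 already connected.
1–4 (14): skip — 1 and 4 already connected.
0–2 (18): add — endpoints in different components.
Edges rejected before the tree was complete: 4.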